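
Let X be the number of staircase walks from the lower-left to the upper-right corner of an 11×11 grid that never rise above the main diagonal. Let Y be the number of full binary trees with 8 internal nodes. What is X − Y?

57356

Sub-diagonal monotone paths from (0,0) to (11,11) biject with Dyck paths of semilength 11, giving C_11. So X = C_11 = 58786.
Full binary trees with n internal nodes are counted by C_n; here n = 8. So Y = C_8 = 1430.
X − Y = 58786 − 1430 = 57356.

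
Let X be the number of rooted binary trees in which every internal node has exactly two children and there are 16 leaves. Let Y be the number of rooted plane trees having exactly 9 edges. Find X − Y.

A full binary tree with L leaves has L−1 internal nodes and is counted by C_{L−1}; L = 16 gives C_15. So X = C_15 = 9694845.
Rooted ordered trees with n edges are counted by C_n; here n = 9. So Y = C_9 = 4862.
X − Y = 9694845 − 4862 = 9689983.

9689983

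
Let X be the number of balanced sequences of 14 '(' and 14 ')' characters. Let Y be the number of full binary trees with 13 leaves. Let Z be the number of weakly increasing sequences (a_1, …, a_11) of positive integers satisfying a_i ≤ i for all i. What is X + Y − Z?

A balanced arrangement of 14 bracket pairs is a Dyck word of semilength 14, so the count is C_14. So X = C_14 = 2674440.
A full binary tree with L leaves has L−1 internal nodes and is counted by C_{L−1}; L = 13 gives C_12. So Y = C_12 = 208012.
Weakly increasing sequences with a_i ≤ i biject with Dyck paths of semilength 11, so there are C_11. So Z = C_11 = 58786.
X + Y − Z = 2674440 + 208012 − 58786 = 2823666.

2823666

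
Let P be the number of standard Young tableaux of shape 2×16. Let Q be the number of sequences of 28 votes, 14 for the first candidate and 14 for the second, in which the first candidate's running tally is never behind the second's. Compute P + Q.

Standard Young tableaux of shape 2×n are counted by C_n; here n = 16. So P = C_16 = 35357670.
Ballot sequences with n votes each where one side never trails are Dyck words, counted by C_n; here n = 14. So Q = C_14 = 2674440.
P + Q = 35357670 + 2674440 = 38032110.

38032110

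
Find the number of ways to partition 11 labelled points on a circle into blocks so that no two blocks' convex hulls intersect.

58786

Non-crossing partitions of an n-element set are counted by C_n; here n = 11.
C_11 = C(22,11)/12 = 705432/12 = 58786.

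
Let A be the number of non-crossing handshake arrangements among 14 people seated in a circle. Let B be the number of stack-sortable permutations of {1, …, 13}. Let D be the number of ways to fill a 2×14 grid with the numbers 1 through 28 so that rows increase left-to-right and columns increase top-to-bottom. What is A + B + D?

Non-crossing handshake pairings of 2n people are counted by C_n; 14 people gives n = 7. So A = C_7 = 429.
By Knuth's characterisation, the stack-sortable permutations of length 13 are the 231-avoiders, numbering C_13. So B = C_13 = 742900.
By the hook-length formula (or a Dyck-path bijection), SYT of shape 2×14 number C_14. So D = C_14 = 2674440.
A + B + D = 429 + 742900 + 2674440 = 3417769.

3417769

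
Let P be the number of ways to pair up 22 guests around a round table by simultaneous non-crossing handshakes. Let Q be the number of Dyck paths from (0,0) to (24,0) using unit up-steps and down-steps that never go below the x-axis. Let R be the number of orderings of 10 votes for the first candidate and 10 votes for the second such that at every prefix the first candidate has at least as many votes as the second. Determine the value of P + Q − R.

Non-crossing handshake pairings of 2n people are counted by C_n; 22 people gives n = 11. So P = C_11 = 58786.
A Dyck path with 12 up-steps and 12 down-steps has semilength 12, so there are C_12 of them. So Q = C_12 = 208012.
Ballot sequences with n votes each where one side never trails are Dyck words, counted by C_n; here n = 10. So R = C_10 = 16796.
P + Q − R = 58786 + 208012 − 16796 = 250002.

250002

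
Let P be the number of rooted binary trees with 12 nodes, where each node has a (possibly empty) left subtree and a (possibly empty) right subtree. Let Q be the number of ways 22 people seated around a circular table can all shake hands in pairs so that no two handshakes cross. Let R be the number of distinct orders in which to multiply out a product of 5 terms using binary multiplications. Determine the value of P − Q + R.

149240

Rooted binary trees with 12 nodes (each child slot possibly empty) number C_12. So P = C_12 = 208012.
With 22 = 2·11 people, non-crossing handshake pairings are non-crossing perfect matchings on a circle, counted by C_11. So Q = C_11 = 58786.
Ways to associate a product of 5 factors correspond to binary trees on 5 leaves, so the count is C_4. So R = C_4 = 14.
P − Q + R = 208012 − 58786 + 14 = 149240.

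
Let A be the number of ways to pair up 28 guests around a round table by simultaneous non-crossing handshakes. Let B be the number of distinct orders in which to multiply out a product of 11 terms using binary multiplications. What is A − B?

2657644

With 28 = 2·14 people, non-crossing handshake pairings are non-crossing perfect matchings on a circle, counted by C_14. So A = C_14 = 2674440.
Bracketing 11 factors into binary products is counted by C_{11−1} = C_10. So B = C_10 = 16796.
A − B = 2674440 − 16796 = 2657644.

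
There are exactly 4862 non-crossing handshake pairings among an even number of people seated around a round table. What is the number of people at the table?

18

Non-crossing handshake pairings of 2n people are counted by C_n; 4862 = C_9.
So n = 9, and there are 2n = 18 people.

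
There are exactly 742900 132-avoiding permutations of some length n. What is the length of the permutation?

Permutations of [n] avoiding a fixed length-3 pattern are counted by C_n; 742900 = C_13.

13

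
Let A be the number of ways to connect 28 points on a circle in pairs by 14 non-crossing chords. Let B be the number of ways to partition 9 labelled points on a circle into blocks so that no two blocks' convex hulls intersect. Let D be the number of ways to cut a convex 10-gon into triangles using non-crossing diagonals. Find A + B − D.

Pairing 28 circle points by 14 non-crossing chords gives C_14 matchings. So A = C_14 = 2674440.
The non-crossing partitions of [9] form a lattice of size C_9. So B = C_9 = 4862.
A convex 10-gon is triangulated into 8 triangles, and the number of such triangulations is the Catalan number C_{10−2} = C_8. So D = C_8 = 1430.
A + B − D = 2674440 + 4862 − 1430 = 2677872.

2677872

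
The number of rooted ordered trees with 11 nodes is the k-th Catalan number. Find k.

10

A rooted plane tree on 11 nodes has 10 edges, and such trees are counted by C_10.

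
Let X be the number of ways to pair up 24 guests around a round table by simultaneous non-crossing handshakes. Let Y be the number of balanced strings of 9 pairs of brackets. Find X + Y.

212874

With 24 = 2·12 people, non-crossing handshake pairings are non-crossing perfect matchings on a circle, counted by C_12. So X = C_12 = 208012.
With 9 pairs the number of balanced bracket strings is the Catalan number C_9. So Y = C_9 = 4862.
X + Y = 208012 + 4862 = 212874.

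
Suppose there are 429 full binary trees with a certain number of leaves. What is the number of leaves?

Full binary trees with L leaves are counted by C_{L−1}; 429 = C_7.
So the index is 7, and the number of leaves is 7 + 1 = 8.

8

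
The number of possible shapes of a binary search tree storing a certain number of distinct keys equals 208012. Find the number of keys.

12

Binary search tree shapes on n keys are counted by C_n. The Catalan number equal to 208012 is C_12.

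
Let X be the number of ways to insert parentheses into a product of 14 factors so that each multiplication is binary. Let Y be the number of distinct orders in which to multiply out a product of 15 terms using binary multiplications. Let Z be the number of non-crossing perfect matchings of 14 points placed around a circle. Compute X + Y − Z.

3416911

Bracketing 14 factors into binary products is counted by C_{14−1} = C_13. So X = C_13 = 742900.
Ways to associate a product of 15 factors correspond to binary trees on 15 leaves, so the count is C_14. So Y = C_14 = 2674440.
Non-crossing perfect matchings of 2n points on a circle are counted by C_n; with 14 points, n = 7. So Z = C_7 = 429.
X + Y − Z = 742900 + 2674440 − 429 = 3416911.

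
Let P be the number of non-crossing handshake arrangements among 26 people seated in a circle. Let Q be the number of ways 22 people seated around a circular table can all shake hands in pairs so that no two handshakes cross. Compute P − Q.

684114

Non-crossing handshake pairings of 2n people are counted by C_n; 26 people gives n = 13. So P = C_13 = 742900.
With 22 = 2·11 people, non-crossing handshake pairings are non-crossing perfect matchings on a circle, counted by C_11. So Q = C_11 = 58786.
P − Q = 742900 − 58786 = 684114.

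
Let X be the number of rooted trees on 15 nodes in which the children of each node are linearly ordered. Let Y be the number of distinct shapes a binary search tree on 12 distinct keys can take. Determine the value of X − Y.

2466428

A rooted plane tree on 15 nodes has 14 edges, and such trees are counted by C_14. So X = C_14 = 2674440.
There are C_n binary search tree shapes on n keys; with n = 12 that is C_12. So Y = C_12 = 208012.
X − Y = 2674440 − 208012 = 2466428.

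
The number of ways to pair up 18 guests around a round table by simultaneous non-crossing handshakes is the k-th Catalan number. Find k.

9

Non-crossing handshake pairings of 2n people are counted by C_n; 18 people gives n = 9.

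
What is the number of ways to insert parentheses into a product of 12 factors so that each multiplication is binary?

Parenthesizations of m factors correspond to full binary trees with m leaves, counted by C_{m−1}; m = 12 gives C_11.
C_11 = 58786.

58786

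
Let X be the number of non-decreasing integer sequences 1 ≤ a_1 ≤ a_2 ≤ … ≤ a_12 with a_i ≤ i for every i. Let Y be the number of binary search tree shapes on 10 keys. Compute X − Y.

191216

Weakly increasing sequences with a_i ≤ i biject with Dyck paths of semilength 12, so there are C_12. So X = C_12 = 208012.
Rooted binary trees with 10 nodes (each child slot possibly empty) number C_10. So Y = C_10 = 16796.
X − Y = 208012 − 16796 = 191216.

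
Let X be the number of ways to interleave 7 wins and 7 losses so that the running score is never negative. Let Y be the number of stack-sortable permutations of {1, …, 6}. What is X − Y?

Ballot sequences with n votes each where one side never trails are Dyck words, counted by C_n; here n = 7. So X = C_7 = 429.
Stack-sortable permutations are exactly the 231-avoiding ones, counted by C_n; here n = 6. So Y = C_6 = 132.
X − Y = 429 − 132 = 297.

297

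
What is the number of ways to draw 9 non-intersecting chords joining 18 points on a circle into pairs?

4862

Pairing 18 circle points by 9 non-crossing chords gives C_9 matchings.
C_9 = C_8 · 2(2·8+1)/(8+2) = 1430 · 34/10 = 4862.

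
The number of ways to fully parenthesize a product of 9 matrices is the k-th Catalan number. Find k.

8

Parenthesizations of m factors correspond to full binary trees with m leaves, counted by C_{m−1}; m = 9 gives C_8.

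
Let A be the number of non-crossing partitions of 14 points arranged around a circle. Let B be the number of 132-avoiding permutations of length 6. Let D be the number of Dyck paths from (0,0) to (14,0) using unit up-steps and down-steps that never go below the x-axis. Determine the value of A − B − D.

The non-crossing partitions of [14] form a lattice of size C_14. So A = C_14 = 2674440.
Permutations of [n] avoiding any single length-3 pattern are counted by C_n; here n = 6. So B = C_6 = 132.
Dyck paths of semilength n (length 2n) are counted by C_n; here n = 7. So D = C_7 = 429.
A − B − D = 2674440 − 132 − 429 = 2673879.

2673879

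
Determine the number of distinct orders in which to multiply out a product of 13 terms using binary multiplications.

208012

Bracketing 13 factors into binary products is counted by C_{13−1} = C_12.
C_12 = 208012.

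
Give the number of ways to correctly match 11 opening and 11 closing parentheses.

58786

Balanced strings of n pairs of brackets are counted by C_n; here n = 11.
C_11 = C(22,11)/12 = 705432/12 = 58786.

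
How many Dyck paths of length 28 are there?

2674440

A Dyck path with 14 up-steps and 14 down-steps has semilength 14, so there are C_14 of them.
C_14 = C_13 · 2(2·13+1)/(13+2) = 742900 · 54/15 = 2674440.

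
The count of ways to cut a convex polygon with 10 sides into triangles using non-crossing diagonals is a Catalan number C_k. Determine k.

A convex 10-gon is triangulated into 8 triangles, and the number of such triangulations is the Catalan number C_{10−2} = C_8.

8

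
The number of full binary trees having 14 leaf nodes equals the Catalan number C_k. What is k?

13

A full binary tree with L leaves has L−1 internal nodes and is counted by C_{L−1}; L = 14 gives C_13.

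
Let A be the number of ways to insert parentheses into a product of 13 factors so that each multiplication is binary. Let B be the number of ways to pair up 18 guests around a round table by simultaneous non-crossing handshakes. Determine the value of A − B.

203150

Parenthesizations of m factors correspond to full binary trees with m leaves, counted by C_{m−1}; m = 13 gives C_12. So A = C_12 = 208012.
With 18 = 2·9 people, non-crossing handshake pairings are non-crossing perfect matchings on a circle, counted by C_9. So B = C_9 = 4862.
A − B = 208012 − 4862 = 203150.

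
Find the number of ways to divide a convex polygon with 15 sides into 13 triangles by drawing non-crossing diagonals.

742900

A convex 15-gon is triangulated into 13 triangles, and the number of such triangulations is the Catalan number C_{15−2} = C_13.
C_13 = C(26,13)/14 = 10400600/14 = 742900.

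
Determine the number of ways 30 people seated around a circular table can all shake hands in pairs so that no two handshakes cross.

9694845

With 30 = 2·15 people, non-crossing handshake pairings are non-crossing perfect matchings on a circle, counted by C_15.
C_15 = 9694845.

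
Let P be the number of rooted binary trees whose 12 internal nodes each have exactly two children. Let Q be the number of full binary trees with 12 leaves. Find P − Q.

149226

Full binary trees with n internal nodes are counted by C_n; here n = 12. So P = C_12 = 208012.
A full binary tree with L leaves has L−1 internal nodes and is counted by C_{L−1}; L = 12 gives C_11. So Q = C_11 = 58786.
P − Q = 208012 − 58786 = 149226.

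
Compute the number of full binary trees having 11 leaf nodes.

16796

Full binary trees with 11 leaves have 11−1 = 10 internal nodes, so there are C_10 of them.
C_10 = C_9 · 2(2·9+1)/(9+2) = 4862 · 38/11 = 16796.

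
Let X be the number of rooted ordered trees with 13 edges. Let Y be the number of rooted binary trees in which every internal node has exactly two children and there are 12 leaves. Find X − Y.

684114

Rooted ordered trees with n edges are counted by C_n; here n = 13. So X = C_13 = 742900.
Full binary trees with 12 leaves have 12−1 = 11 internal nodes, so there are C_11 of them. So Y = C_11 = 58786.
X − Y = 742900 − 58786 = 684114.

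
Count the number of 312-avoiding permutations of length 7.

Permutations of [n] avoiding any single length-3 pattern are counted by C_n; here n = 7.
C_7 = C(14,7)/8 = 3432/8 = 429.

429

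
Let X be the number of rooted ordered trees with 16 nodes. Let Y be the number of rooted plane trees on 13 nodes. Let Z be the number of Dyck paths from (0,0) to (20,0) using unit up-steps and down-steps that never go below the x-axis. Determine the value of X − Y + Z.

A rooted plane tree on 16 nodes has 15 edges, and such trees are counted by C_15. So X = C_15 = 9694845.
Rooted ordered (plane) trees on m nodes have m−1 edges and are counted by C_{m−1}; m = 13 gives C_12. So Y = C_12 = 208012.
Paths of 10 up- and 10 down-steps that never dip below the axis are Dyck paths; their count is C_10. So Z = C_10 = 16796.
X − Y + Z = 9694845 − 208012 + 16796 = 9503629.

9503629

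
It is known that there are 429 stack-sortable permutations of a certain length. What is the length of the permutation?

7

Stack-sortable permutations of [n] are counted by C_n. The Catalan number equal to 429 is C_7.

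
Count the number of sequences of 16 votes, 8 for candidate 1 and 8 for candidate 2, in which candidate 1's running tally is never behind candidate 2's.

Ballot sequences with n votes each where one side never trails are Dyck words, counted by C_n; here n = 8.
C_8 = C(16,8)/9 = 12870/9 = 1430.

1430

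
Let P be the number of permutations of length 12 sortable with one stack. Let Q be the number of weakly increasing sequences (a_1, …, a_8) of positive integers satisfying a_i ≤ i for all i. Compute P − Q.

Stack-sortable permutations are exactly the 231-avoiding ones, counted by C_n; here n = 12. So P = C_12 = 208012.
Weakly increasing sequences with a_i ≤ i biject with Dyck paths of semilength 8, so there are C_8. So Q = C_8 = 1430.
P − Q = 208012 − 1430 = 206582.

206582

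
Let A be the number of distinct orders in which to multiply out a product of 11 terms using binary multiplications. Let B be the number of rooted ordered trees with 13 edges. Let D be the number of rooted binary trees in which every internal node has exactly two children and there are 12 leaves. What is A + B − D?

Bracketing 11 factors into binary products is counted by C_{11−1} = C_10. So A = C_10 = 16796.
A rooted plane tree with 13 edges has 14 nodes, and the count is C_13. So B = C_13 = 742900.
A full binary tree with L leaves has L−1 internal nodes and is counted by C_{L−1}; L = 12 gives C_11. So D = C_11 = 58786.
A + B − D = 16796 + 742900 − 58786 = 700910.

700910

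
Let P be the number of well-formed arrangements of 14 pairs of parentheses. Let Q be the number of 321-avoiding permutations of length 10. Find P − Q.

With 14 pairs the number of balanced bracket strings is the Catalan number C_14. So P = C_14 = 2674440.
Permutations of [n] avoiding any single length-3 pattern are counted by C_n; here n = 10. So Q = C_10 = 16796.
P − Q = 2674440 − 16796 = 2657644.

2657644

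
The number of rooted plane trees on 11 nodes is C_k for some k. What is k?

10

A rooted plane tree on 11 nodes has 10 edges, and such trees are counted by C_10.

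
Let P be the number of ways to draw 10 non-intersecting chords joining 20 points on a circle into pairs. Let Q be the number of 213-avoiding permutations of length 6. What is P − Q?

Non-crossing perfect matchings of 2n points on a circle are counted by C_n; with 20 points, n = 10. So P = C_10 = 16796.
For any fixed pattern of length 3, the pattern-avoiding permutations of [6] number C_6. So Q = C_6 = 132.
P − Q = 16796 − 132 = 16664.

16664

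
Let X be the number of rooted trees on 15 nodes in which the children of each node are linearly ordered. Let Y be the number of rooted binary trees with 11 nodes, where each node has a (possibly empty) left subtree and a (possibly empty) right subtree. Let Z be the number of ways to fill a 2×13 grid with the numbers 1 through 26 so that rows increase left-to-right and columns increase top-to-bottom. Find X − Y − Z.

Rooted ordered (plane) trees on m nodes have m−1 edges and are counted by C_{m−1}; m = 15 gives C_14. So X = C_14 = 2674440.
Binary trees (left/right distinguished) on n nodes are counted by C_n; here n = 11. So Y = C_11 = 58786.
By the hook-length formula (or a Dyck-path bijection), SYT of shape 2×13 number C_13. So Z = C_13 = 742900.
X − Y − Z = 2674440 − 58786 − 742900 = 1872754.

1872754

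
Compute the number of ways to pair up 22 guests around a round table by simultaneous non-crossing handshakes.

58786

With 22 = 2·11 people, non-crossing handshake pairings are non-crossing perfect matchings on a circle, counted by C_11.
C_11 = 58786.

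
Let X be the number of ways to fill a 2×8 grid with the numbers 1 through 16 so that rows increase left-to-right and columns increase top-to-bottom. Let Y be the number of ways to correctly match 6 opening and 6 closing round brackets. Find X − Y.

1298

Standard Young tableaux of shape 2×n are counted by C_n; here n = 8. So X = C_8 = 1430.
Balanced strings of n pairs of brackets are counted by C_n; here n = 6. So Y = C_6 = 132.
X − Y = 1430 − 132 = 1298.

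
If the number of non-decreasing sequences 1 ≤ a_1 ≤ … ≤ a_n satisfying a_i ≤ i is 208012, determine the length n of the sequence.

Such sub-staircase sequences of length n are counted by C_n. Since C_12 = 208012, the index is 12.

12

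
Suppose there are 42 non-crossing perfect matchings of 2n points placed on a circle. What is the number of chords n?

Non-crossing pairings of 2n points on a circle are counted by C_n. Since C_5 = 42, the index is 5.

5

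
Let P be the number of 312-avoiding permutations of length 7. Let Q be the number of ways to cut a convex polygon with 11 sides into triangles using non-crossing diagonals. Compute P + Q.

For any fixed pattern of length 3, the pattern-avoiding permutations of [7] number C_7. So P = C_7 = 429.
Triangulations of a convex m-gon are counted by C_{m−2}; with m = 11 this is C_9. So Q = C_9 = 4862.
P + Q = 429 + 4862 = 5291.

5291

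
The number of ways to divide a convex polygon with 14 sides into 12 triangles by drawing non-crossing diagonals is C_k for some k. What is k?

Triangulations of a convex m-gon are counted by C_{m−2}; with m = 14 this is C_12.

12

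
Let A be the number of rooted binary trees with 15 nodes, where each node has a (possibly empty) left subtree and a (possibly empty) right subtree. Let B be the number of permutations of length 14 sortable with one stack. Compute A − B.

There are C_n binary search tree shapes on n keys; with n = 15 that is C_15. So A = C_15 = 9694845.
By Knuth's characterisation, the stack-sortable permutations of length 14 are the 231-avoiders, numbering C_14. So B = C_14 = 2674440.
A − B = 9694845 − 2674440 = 7020405.

7020405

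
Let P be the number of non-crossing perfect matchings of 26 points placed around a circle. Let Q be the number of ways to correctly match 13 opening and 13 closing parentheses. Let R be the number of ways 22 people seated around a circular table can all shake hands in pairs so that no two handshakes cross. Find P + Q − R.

1427014

Non-crossing perfect matchings of 2n points on a circle are counted by C_n; with 26 points, n = 13. So P = C_13 = 742900.
A balanced arrangement of 13 bracket pairs is a Dyck word of semilength 13, so the count is C_13. So Q = C_13 = 742900.
With 22 = 2·11 people, non-crossing handshake pairings are non-crossing perfect matchings on a circle, counted by C_11. So R = C_11 = 58786.
P + Q − R = 742900 + 742900 − 58786 = 1427014.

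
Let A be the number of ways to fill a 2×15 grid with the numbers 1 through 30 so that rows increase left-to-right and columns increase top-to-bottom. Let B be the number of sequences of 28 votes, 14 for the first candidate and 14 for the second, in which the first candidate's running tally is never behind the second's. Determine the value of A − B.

By the hook-length formula (or a Dyck-path bijection), SYT of shape 2×15 number C_15. So A = C_15 = 9694845.
Ballot sequences with n votes each where one side never trails are Dyck words, counted by C_n; here n = 14. So B = C_14 = 2674440.
A − B = 9694845 − 2674440 = 7020405.

7020405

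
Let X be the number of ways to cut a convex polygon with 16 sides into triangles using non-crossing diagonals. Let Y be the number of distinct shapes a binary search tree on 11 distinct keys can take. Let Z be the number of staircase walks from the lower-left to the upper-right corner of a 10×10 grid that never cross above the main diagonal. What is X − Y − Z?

2598858

A convex 16-gon is triangulated into 14 triangles, and the number of such triangulations is the Catalan number C_{16−2} = C_14. So X = C_14 = 2674440.
There are C_n binary search tree shapes on n keys; with n = 11 that is C_11. So Y = C_11 = 58786.
Monotone paths in an n×n grid that stay weakly below the diagonal are counted by C_n; here n = 10. So Z = C_10 = 16796.
X − Y − Z = 2674440 − 58786 − 16796 = 2598858.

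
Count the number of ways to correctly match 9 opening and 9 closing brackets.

4862

With 9 pairs the number of balanced bracket strings is the Catalan number C_9.
C_9 = C(18,9)/10 = 48620/10 = 4862.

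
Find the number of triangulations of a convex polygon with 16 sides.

Triangulations of a convex m-gon are counted by C_{m−2}; with m = 16 this is C_14.
C_14 = C_13 · 2(2·13+1)/(13+2) = 742900 · 54/15 = 2674440.

2674440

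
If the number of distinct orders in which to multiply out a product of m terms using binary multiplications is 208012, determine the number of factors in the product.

13

Parenthesizations of m factors are counted by C_{m−1}; 208012 = C_12.
So the index is 12, and the number of factors is 12 + 1 = 13.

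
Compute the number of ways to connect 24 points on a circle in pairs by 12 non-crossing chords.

Non-crossing perfect matchings of 2n points on a circle are counted by C_n; with 24 points, n = 12.
C_12 = C(24,12)/13 = 2704156/13 = 208012.

208012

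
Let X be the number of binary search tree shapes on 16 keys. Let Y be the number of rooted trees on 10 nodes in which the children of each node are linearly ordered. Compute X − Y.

35352808

There are C_n binary search tree shapes on n keys; with n = 16 that is C_16. So X = C_16 = 35357670.
A rooted plane tree on 10 nodes has 9 edges, and such trees are counted by C_9. So Y = C_9 = 4862.
X − Y = 35357670 − 4862 = 35352808.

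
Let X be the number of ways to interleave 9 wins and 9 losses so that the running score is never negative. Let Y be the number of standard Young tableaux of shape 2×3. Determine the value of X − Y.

4857

Reading a vote for the leader as '(' and for the other as ')' turns such a sequence into a balanced string of 9 pairs, so the count is C_9. So X = C_9 = 4862.
By the hook-length formula (or a Dyck-path bijection), SYT of shape 2×3 number C_3. So Y = C_3 = 5.
X − Y = 4862 − 5 = 4857.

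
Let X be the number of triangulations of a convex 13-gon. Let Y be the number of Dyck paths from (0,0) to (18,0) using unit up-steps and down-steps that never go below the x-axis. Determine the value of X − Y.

53924

Triangulations of a convex m-gon are counted by C_{m−2}; with m = 13 this is C_11. So X = C_11 = 58786.
Paths of 9 up- and 9 down-steps that never dip below the axis are Dyck paths; their count is C_9. So Y = C_9 = 4862.
X − Y = 58786 − 4862 = 53924.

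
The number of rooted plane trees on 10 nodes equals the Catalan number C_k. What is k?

9

A rooted plane tree on 10 nodes has 9 edges, and such trees are counted by C_9.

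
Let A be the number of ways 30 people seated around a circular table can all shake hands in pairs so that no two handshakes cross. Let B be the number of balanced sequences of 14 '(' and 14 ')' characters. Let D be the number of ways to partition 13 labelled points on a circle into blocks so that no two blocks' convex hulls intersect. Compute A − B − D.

6277505

With 30 = 2·15 people, non-crossing handshake pairings are non-crossing perfect matchings on a circle, counted by C_15. So A = C_15 = 9694845.
A balanced arrangement of 14 bracket pairs is a Dyck word of semilength 14, so the count is C_14. So B = C_14 = 2674440.
The non-crossing partitions of [13] form a lattice of size C_13. So D = C_13 = 742900.
A − B − D = 9694845 − 2674440 − 742900 = 6277505.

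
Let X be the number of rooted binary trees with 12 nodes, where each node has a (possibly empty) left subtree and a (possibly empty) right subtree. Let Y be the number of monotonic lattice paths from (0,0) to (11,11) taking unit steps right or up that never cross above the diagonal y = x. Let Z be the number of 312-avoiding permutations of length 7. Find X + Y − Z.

Rooted binary trees with 12 nodes (each child slot possibly empty) number C_12. So X = C_12 = 208012.
Monotone paths in an n×n grid that stay weakly below the diagonal are counted by C_n; here n = 11. So Y = C_11 = 58786.
For any fixed pattern of length 3, the pattern-avoiding permutations of [7] number C_7. So Z = C_7 = 429.
X + Y − Z = 208012 + 58786 − 429 = 266369.

266369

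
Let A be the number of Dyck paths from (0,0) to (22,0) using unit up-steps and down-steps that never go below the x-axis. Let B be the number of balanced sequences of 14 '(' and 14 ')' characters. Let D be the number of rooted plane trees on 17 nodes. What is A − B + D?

32742016

Paths of 11 up- and 11 down-steps that never dip below the axis are Dyck paths; their count is C_11. So A = C_11 = 58786.
With 14 pairs the number of balanced bracket strings is the Catalan number C_14. So B = C_14 = 2674440.
A rooted plane tree on 17 nodes has 16 edges, and such trees are counted by C_16. So D = C_16 = 35357670.
A − B + D = 58786 − 2674440 + 35357670 = 32742016.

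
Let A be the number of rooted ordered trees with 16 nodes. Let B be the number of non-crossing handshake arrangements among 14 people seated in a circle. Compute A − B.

9694416

Rooted ordered (plane) trees on m nodes have m−1 edges and are counted by C_{m−1}; m = 16 gives C_15. So A = C_15 = 9694845.
With 14 = 2·7 people, non-crossing handshake pairings are non-crossing perfect matchings on a circle, counted by C_7. So B = C_7 = 429.
A − B = 9694845 − 429 = 9694416.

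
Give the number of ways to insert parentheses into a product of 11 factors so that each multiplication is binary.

16796

Parenthesizations of m factors correspond to full binary trees with m leaves, counted by C_{m−1}; m = 11 gives C_10.
C_10 = C(20,10)/11 = 184756/11 = 16796.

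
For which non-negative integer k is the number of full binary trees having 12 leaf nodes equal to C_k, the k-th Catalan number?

11

Full binary trees with 12 leaves have 12−1 = 11 internal nodes, so there are C_11 of them.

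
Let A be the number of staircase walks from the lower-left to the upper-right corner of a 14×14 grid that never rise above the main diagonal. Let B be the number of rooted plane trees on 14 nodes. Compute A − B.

1931540

Sub-diagonal monotone paths from (0,0) to (14,14) biject with Dyck paths of semilength 14, giving C_14. So A = C_14 = 2674440.
Rooted ordered (plane) trees on m nodes have m−1 edges and are counted by C_{m−1}; m = 14 gives C_13. So B = C_13 = 742900.
A − B = 2674440 − 742900 = 1931540.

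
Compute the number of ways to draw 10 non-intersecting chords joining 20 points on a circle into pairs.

16796

Non-crossing perfect matchings of 2n points on a circle are counted by C_n; with 20 points, n = 10.
C_10 = C(20,10)/11 = 184756/11 = 16796.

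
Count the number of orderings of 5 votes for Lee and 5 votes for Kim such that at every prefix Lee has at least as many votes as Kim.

Ballot sequences with n votes each where one side never trails are Dyck words, counted by C_n; here n = 5.
C_5 = C(10,5)/6 = 252/6 = 42.

42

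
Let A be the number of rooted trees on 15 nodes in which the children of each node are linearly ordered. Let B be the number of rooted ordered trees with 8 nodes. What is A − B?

Rooted ordered (plane) trees on m nodes have m−1 edges and are counted by C_{m−1}; m = 15 gives C_14. So A = C_14 = 2674440.
A rooted plane tree on 8 nodes has 7 edges, and such trees are counted by C_7. So B = C_7 = 429.
A − B = 2674440 − 429 = 2674011.

2674011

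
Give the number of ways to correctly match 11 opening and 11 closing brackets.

A balanced arrangement of 11 bracket pairs is a Dyck word of semilength 11, so the count is C_11.
C_11 = C_10 · 2(2·10+1)/(10+2) = 16796 · 42/12 = 58786.

58786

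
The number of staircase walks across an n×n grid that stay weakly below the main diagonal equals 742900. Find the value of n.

Such diagonal-avoiding paths in an n×n grid are counted by C_n. Since C_13 = 742900, the index is 13.

13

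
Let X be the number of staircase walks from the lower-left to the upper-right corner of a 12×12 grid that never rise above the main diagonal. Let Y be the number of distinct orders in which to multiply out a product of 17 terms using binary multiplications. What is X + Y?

Sub-diagonal monotone paths from (0,0) to (12,12) biject with Dyck paths of semilength 12, giving C_12. So X = C_12 = 208012.
Bracketing 17 factors into binary products is counted by C_{17−1} = C_16. So Y = C_16 = 35357670.
X + Y = 208012 + 35357670 = 35565682.

35565682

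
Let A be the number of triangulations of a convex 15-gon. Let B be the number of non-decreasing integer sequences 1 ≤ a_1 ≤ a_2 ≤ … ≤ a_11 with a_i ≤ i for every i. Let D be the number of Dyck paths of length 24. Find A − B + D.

Triangulations of a convex m-gon are counted by C_{m−2}; with m = 15 this is C_13. So A = C_13 = 742900.
Such sub-staircase sequences of length n are counted by C_n; here n = 11. So B = C_11 = 58786.
Dyck paths of semilength n (length 2n) are counted by C_n; here n = 12. So D = C_12 = 208012.
A − B + D = 742900 − 58786 + 208012 = 892126.

892126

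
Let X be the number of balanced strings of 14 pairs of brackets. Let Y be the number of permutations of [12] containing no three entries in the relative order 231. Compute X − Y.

Balanced strings of n pairs of brackets are counted by C_n; here n = 14. So X = C_14 = 2674440.
For any fixed pattern of length 3, the pattern-avoiding permutations of [12] number C_12. So Y = C_12 = 208012.
X − Y = 2674440 − 208012 = 2466428.

2466428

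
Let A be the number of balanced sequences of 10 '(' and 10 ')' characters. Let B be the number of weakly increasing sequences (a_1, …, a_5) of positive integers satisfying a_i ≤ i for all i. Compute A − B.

With 10 pairs the number of balanced bracket strings is the Catalan number C_10. So A = C_10 = 16796.
Weakly increasing sequences with a_i ≤ i biject with Dyck paths of semilength 5, so there are C_5. So B = C_5 = 42.
A − B = 16796 − 42 = 16754.

16754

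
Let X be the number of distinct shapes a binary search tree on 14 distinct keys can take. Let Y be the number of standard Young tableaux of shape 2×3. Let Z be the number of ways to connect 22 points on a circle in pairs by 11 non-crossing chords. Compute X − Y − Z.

There are C_n binary search tree shapes on n keys; with n = 14 that is C_14. So X = C_14 = 2674440.
By the hook-length formula (or a Dyck-path bijection), SYT of shape 2×3 number C_3. So Y = C_3 = 5.
Pairing 22 circle points by 11 non-crossing chords gives C_11 matchings. So Z = C_11 = 58786.
X − Y − Z = 2674440 − 5 − 58786 = 2615649.

2615649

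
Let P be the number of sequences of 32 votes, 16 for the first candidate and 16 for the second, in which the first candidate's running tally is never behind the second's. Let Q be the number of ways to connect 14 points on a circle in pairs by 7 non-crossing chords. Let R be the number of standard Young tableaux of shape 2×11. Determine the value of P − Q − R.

Reading a vote for the leader as '(' and for the other as ')' turns such a sequence into a balanced string of 16 pairs, so the count is C_16. So P = C_16 = 35357670.
Pairing 14 circle points by 7 non-crossing chords gives C_7 matchings. So Q = C_7 = 429.
By the hook-length formula (or a Dyck-path bijection), SYT of shape 2×11 number C_11. So R = C_11 = 58786.
P − Q − R = 35357670 − 429 − 58786 = 35298455.

35298455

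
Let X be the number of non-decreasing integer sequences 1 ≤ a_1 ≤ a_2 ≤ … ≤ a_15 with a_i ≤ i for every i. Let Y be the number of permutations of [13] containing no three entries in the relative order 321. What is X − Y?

8951945

Weakly increasing sequences with a_i ≤ i biject with Dyck paths of semilength 15, so there are C_15. So X = C_15 = 9694845.
For any fixed pattern of length 3, the pattern-avoiding permutations of [13] number C_13. So Y = C_13 = 742900.
X − Y = 9694845 − 742900 = 8951945.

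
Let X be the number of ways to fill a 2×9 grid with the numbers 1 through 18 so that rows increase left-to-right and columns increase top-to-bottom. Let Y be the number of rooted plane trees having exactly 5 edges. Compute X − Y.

By the hook-length formula (or a Dyck-path bijection), SYT of shape 2×9 number C_9. So X = C_9 = 4862.
Rooted ordered trees with n edges are counted by C_n; here n = 5. So Y = C_5 = 42.
X − Y = 4862 − 42 = 4820.

4820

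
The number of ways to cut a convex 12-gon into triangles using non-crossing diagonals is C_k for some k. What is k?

10

A convex 12-gon is triangulated into 10 triangles, and the number of such triangulations is the Catalan number C_{12−2} = C_10.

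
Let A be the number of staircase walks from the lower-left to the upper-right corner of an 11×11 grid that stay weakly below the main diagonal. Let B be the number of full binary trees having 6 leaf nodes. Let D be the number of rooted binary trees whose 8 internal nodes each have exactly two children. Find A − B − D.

Monotone paths in an n×n grid that stay weakly below the diagonal are counted by C_n; here n = 11. So A = C_11 = 58786.
A full binary tree with L leaves has L−1 internal nodes and is counted by C_{L−1}; L = 6 gives C_5. So B = C_5 = 42.
The number of full binary trees on 8 internal nodes is the Catalan number C_8. So D = C_8 = 1430.
A − B − D = 58786 − 42 − 1430 = 57314.

57314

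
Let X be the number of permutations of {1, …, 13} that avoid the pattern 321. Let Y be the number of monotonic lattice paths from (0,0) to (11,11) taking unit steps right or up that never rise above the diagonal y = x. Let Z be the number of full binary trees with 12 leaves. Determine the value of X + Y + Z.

860472

For any fixed pattern of length 3, the pattern-avoiding permutations of [13] number C_13. So X = C_13 = 742900.
Sub-diagonal monotone paths from (0,0) to (11,11) biject with Dyck paths of semilength 11, giving C_11. So Y = C_11 = 58786.
Full binary trees with 12 leaves have 12−1 = 11 internal nodes, so there are C_11 of them. So Z = C_11 = 58786.
X + Y + Z = 742900 + 58786 + 58786 = 860472.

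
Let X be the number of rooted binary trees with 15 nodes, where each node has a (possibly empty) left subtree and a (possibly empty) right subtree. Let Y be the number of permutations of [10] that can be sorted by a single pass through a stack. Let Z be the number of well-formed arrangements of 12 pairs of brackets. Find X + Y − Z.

9503629

There are C_n binary search tree shapes on n keys; with n = 15 that is C_15. So X = C_15 = 9694845.
By Knuth's characterisation, the stack-sortable permutations of length 10 are the 231-avoiders, numbering C_10. So Y = C_10 = 16796.
Balanced strings of n pairs of brackets are counted by C_n; here n = 12. So Z = C_12 = 208012.
X + Y − Z = 9694845 + 16796 − 208012 = 9503629.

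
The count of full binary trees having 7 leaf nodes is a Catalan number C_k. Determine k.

A full binary tree with L leaves has L−1 internal nodes and is counted by C_{L−1}; L = 7 gives C_6.

6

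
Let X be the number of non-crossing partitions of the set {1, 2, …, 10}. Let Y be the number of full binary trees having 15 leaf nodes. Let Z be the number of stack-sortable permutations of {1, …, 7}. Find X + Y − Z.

2690807

Non-crossing partitions of an n-element set are counted by C_n; here n = 10. So X = C_10 = 16796.
Full binary trees with 15 leaves have 15−1 = 14 internal nodes, so there are C_14 of them. So Y = C_14 = 2674440.
Stack-sortable permutations are exactly the 231-avoiding ones, counted by C_n; here n = 7. So Z = C_7 = 429.
X + Y − Z = 16796 + 2674440 − 429 = 2690807.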